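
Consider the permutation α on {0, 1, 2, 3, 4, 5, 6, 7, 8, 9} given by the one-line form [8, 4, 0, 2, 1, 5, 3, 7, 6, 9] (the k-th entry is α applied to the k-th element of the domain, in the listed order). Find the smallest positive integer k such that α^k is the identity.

The disjoint-cycle form of α has cycle lengths 5, 2, 1, 1, 1.
The order of α is the least common multiple of its cycle lengths: lcm(5, 2) = 10.

10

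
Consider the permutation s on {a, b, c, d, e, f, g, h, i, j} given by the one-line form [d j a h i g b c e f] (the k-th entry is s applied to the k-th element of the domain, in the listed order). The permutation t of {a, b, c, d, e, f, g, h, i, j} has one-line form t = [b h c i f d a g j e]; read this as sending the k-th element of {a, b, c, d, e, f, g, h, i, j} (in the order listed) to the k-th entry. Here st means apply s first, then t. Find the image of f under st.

a

First apply s: s(f) = g, then t(g) = a. Thus (st)(f) = a.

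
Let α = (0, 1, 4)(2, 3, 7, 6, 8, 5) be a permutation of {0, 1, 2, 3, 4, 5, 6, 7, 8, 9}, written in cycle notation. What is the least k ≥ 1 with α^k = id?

The cycle type of α is (6, 3, 1).
The order is lcm(6, 3) = 6.

6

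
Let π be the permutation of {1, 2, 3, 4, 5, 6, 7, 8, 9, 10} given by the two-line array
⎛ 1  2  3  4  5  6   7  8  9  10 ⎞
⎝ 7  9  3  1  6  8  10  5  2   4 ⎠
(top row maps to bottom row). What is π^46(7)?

4

Tracing 7 → 10 → … returns to 7 after 4 steps, so 7 lies in a 4-cycle (1, 7, 10, 4).
Powers repeat with period 4 on this cycle, and 46 mod 4 = 2, so π^46(7) = π^2(7).
Stepping 2 places around the cycle: 7 → 10 → 4.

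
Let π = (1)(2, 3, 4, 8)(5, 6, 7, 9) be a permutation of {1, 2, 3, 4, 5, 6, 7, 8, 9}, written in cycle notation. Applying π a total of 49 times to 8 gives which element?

8 lies in the 4-cycle (2, 3, 4, 8).
Powers repeat with period 4 on this cycle, and 49 mod 4 = 1, so π^49(8) = π^1(8).
Advancing 1 step from 8: 8 → 2.

2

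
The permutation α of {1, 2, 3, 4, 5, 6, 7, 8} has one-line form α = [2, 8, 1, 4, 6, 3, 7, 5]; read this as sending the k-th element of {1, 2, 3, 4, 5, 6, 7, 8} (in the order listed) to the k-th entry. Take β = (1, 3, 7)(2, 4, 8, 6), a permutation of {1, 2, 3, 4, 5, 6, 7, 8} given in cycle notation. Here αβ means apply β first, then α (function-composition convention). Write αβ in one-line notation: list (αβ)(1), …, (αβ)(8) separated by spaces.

(αβ)(x) = α(β(x)). Computing each image: α(β(1)) = α(3) = 1, α(β(2)) = α(4) = 4, α(β(3)) = α(7) = 7, α(β(4)) = α(8) = 5, α(β(5)) = α(5) = 6, α(β(6)) = α(2) = 8, α(β(7)) = α(1) = 2, α(β(8)) = α(6) = 3.
Hence αβ = [1 4 7 5 6 8 2 3].

1 4 7 5 6 8 2 3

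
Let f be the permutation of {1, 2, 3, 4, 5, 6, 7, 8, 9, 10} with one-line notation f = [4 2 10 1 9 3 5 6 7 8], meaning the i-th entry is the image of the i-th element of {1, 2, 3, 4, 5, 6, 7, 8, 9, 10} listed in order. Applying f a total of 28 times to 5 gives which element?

Tracing 5 → 9 → … returns to 5 after 3 steps, so 5 lies in a 3-cycle (5, 9, 7).
On a 3-cycle, f^3 is the identity, so f^28 = f^1 there (28 ≡ 1 mod 3).
Stepping 1 place around the cycle: 5 → 9.

9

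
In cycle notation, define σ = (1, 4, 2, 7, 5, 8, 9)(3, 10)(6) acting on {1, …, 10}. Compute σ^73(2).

2 lies in the 7-cycle (1, 4, 2, 7, 5, 8, 9).
On a 7-cycle, σ^7 is the identity, so σ^73 = σ^3 there (73 ≡ 3 mod 7).
Stepping 3 places around the cycle: 2 → 7 → 5 → 8.

8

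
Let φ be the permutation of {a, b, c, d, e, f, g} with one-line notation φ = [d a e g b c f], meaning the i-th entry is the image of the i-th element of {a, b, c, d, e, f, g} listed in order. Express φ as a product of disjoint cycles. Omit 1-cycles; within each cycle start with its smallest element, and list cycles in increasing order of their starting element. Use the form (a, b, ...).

(a, d, g, f, c, e, b)

Start at a and follow images: a → d → g → f → c → e → b → a, giving the cycle (a, d, g, f, c, e, b).
Repeating from the next unused element and collecting all non-trivial cycles gives (a, d, g, f, c, e, b).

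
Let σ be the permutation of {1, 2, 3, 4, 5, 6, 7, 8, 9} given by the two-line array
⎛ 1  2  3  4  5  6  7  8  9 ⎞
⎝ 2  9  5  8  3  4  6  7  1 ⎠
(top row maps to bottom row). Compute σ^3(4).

6

Tracing 4 → 8 → … returns to 4 after 4 steps, so 4 lies in a 4-cycle (4 8 7 6).
Advancing 3 steps from 4: 4 → 8 → 7 → 6.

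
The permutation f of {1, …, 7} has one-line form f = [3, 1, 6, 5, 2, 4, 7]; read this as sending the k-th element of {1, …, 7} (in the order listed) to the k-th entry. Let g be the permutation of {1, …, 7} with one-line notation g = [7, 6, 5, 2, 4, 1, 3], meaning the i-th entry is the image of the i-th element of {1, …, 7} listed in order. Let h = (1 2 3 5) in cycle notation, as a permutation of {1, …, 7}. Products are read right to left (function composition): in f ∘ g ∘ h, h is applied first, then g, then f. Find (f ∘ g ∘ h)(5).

Chase 5: h(5) = 1; g(1) = 7; f(7) = 7. Hence (f ∘ g ∘ h)(5) = 7.

7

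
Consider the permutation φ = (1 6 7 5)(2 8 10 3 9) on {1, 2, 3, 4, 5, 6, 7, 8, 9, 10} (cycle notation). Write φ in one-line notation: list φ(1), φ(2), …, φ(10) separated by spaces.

6 8 9 4 1 7 5 10 2 3

Each element maps to the next entry in its cycle (wrapping to the front): 1↦6, 2↦8, 3↦9, 4↦4, 5↦1, 6↦7, 7↦5, 8↦10, 9↦2, 10↦3.
So the one-line form is 6 8 9 4 1 7 5 10 2 3.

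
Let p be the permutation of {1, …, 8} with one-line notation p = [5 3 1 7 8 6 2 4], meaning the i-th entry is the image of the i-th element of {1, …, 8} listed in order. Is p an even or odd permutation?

even

In disjoint-cycle form the cycle lengths are 7, 1.
A cycle of length ℓ contributes ℓ−1 transpositions, so p is a product of 6 transpositions — even.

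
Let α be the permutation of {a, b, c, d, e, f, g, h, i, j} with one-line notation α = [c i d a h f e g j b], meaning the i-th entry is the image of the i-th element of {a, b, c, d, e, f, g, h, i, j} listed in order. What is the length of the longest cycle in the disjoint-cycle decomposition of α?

Decomposing into disjoint cycles gives (a c d)(b i j)(e h g); the longest has length 3.

3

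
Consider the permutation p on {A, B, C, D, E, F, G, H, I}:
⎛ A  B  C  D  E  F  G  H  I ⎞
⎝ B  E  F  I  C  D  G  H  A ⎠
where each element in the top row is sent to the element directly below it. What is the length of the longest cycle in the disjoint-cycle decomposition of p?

7

Decomposing into disjoint cycles gives (A, B, E, C, F, D, I); the longest has length 7.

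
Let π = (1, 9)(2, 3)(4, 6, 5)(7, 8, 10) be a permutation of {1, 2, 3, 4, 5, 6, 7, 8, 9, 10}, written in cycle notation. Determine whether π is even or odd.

even

The cycle lengths are 3, 3, 2, 2.
A cycle is odd iff its length is even; π has 2 even-length cycles, so sgn(π) = (−1)^2 and π is even.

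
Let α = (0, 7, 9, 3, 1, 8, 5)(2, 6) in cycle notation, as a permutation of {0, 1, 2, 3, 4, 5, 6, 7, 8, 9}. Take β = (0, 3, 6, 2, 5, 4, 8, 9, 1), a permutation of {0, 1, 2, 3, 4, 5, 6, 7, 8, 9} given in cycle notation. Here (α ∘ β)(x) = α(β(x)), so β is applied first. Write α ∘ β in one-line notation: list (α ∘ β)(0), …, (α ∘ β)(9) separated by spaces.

(α ∘ β)(x) = α(β(x)). Computing each image: α(β(0)) = α(3) = 1, α(β(1)) = α(0) = 7, α(β(2)) = α(5) = 0, α(β(3)) = α(6) = 2, α(β(4)) = α(8) = 5, α(β(5)) = α(4) = 4, α(β(6)) = α(2) = 6, α(β(7)) = α(7) = 9, α(β(8)) = α(9) = 3, α(β(9)) = α(1) = 8.
Hence α ∘ β = [1 7 0 2 5 4 6 9 3 8].

1 7 0 2 5 4 6 9 3 8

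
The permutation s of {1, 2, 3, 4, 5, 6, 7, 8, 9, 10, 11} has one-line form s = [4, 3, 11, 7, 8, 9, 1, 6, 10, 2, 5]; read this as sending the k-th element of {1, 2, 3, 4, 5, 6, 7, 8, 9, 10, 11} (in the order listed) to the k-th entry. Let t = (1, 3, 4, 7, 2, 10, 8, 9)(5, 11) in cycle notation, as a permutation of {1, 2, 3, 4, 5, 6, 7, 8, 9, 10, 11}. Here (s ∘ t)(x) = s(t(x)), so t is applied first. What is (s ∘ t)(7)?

3

(s ∘ t)(7) = s(t(7)). t(7) = 2, then s(2) = 3. So (s ∘ t)(7) = 3.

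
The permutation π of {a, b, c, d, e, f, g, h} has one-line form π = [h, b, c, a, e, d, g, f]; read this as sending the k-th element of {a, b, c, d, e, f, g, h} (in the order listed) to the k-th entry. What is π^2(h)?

d

Tracing h → f → … returns to h after 4 steps, so h lies in a 4-cycle (a, h, f, d).
Advancing 2 steps from h: h → f → d.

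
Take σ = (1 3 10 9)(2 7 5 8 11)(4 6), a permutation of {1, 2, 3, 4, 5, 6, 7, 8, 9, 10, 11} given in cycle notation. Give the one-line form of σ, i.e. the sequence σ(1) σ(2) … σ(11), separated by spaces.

Reading each image from the cycles: 1→3, 2→7, 3→10, 4→6, 5→8, 6→4, 7→5, 8→11, 9→1, 10→9, 11→2.
So the one-line form is 3 7 10 6 8 4 5 11 1 9 2.

3 7 10 6 8 4 5 11 1 9 2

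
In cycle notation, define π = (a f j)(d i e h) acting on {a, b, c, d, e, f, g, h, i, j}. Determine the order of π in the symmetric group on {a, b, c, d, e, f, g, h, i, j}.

12

The cycle type of π is (4, 3, 1, 1, 1).
The order is lcm(4, 3) = 12.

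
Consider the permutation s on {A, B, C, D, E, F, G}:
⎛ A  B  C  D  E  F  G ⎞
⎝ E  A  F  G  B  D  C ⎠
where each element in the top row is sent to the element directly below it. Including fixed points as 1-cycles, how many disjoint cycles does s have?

2

The cycle decomposition is (A, E, B)(C, F, D, G), which has 2 cycles (counting 1-cycles).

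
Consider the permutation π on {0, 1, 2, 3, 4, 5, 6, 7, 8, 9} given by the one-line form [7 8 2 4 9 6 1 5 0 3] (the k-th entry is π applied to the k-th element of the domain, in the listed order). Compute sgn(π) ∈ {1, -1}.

-1

In disjoint-cycle form the cycle lengths are 6, 3, 1.
A cycle is odd iff its length is even; π has 1 even-length cycle, so sgn(π) = (−1)^1 and π is odd.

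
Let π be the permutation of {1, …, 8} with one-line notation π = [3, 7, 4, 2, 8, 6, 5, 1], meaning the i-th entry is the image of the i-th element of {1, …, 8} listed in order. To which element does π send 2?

2 is element number 2 of the domain, and entry number 2 of the one-line form is 7, so π(2) = 7.

7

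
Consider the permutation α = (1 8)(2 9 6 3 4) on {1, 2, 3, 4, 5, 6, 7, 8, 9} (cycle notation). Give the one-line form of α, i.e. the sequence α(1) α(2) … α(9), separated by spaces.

8 9 4 2 5 3 7 1 6

Each element maps to the next entry in its cycle (wrapping to the front): 1→8, 2→9, 3→4, 4→2, 5→5, 6→3, 7→7, 8→1, 9→6.
So the one-line form is 8 9 4 2 5 3 7 1 6.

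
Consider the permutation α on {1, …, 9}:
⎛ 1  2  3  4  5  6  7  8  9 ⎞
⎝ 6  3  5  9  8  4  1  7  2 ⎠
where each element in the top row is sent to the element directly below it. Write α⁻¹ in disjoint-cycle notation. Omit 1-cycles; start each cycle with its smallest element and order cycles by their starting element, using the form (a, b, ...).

First write α in disjoint cycles: (1, 6, 4, 9, 2, 3, 5, 8, 7).
The inverse reverses every cycle; in canonical form, α⁻¹ = (1, 7, 8, 5, 3, 2, 9, 4, 6).

(1, 7, 8, 5, 3, 2, 9, 4, 6)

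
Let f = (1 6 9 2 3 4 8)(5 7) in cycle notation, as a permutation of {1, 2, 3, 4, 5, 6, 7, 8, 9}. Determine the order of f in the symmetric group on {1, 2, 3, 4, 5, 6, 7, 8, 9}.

The disjoint cycles have lengths 7, 2.
The order of f is the least common multiple of its cycle lengths: lcm(7, 2) = 14.

14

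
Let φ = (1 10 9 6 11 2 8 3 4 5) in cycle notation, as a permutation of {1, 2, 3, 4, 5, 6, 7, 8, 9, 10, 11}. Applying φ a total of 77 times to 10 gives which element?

10 lies in the 10-cycle (1 10 9 6 11 2 8 3 4 5).
Since the cycle has length 10, φ^77 acts on it the same as φ^7 (77 mod 10 = 7).
Stepping 7 places around the cycle: 10 → 9 → 6 → 11 → 2 → 8 → 3 → 4.

4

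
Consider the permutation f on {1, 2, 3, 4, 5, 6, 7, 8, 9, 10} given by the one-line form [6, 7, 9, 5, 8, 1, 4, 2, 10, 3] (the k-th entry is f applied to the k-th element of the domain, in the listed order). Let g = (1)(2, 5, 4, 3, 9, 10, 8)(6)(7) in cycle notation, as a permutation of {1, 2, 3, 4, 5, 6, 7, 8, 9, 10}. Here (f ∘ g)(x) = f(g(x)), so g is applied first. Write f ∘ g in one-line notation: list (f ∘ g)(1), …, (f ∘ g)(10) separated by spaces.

(f ∘ g)(x) = f(g(x)). Computing each image: f(g(1)) = f(1) = 6, f(g(2)) = f(5) = 8, f(g(3)) = f(9) = 10, f(g(4)) = f(3) = 9, f(g(5)) = f(4) = 5, f(g(6)) = f(6) = 1, f(g(7)) = f(7) = 4, f(g(8)) = f(2) = 7, f(g(9)) = f(10) = 3, f(g(10)) = f(8) = 2.
Hence f ∘ g = [6 8 10 9 5 1 4 7 3 2].

6 8 10 9 5 1 4 7 3 2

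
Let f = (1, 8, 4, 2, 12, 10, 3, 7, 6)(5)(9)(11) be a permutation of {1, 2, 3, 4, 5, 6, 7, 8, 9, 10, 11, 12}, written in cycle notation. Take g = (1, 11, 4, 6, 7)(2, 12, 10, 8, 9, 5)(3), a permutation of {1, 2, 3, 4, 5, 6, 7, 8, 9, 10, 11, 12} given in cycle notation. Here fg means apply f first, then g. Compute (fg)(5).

First apply f: f(5) = 5, then g(5) = 2. Thus (fg)(5) = 2.

2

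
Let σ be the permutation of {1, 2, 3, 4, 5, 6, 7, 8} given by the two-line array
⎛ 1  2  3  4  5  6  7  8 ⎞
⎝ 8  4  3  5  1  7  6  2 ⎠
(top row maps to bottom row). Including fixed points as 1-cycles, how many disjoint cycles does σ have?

3

The cycle decomposition is (1, 8, 2, 4, 5)(3)(6, 7), which has 3 cycles (counting 1-cycles).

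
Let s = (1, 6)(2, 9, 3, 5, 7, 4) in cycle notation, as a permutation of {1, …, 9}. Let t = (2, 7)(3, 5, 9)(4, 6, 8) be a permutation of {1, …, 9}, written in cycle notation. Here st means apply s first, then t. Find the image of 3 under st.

s(3) = 5, then t(5) = 9; composing gives (st)(3) = 9.

9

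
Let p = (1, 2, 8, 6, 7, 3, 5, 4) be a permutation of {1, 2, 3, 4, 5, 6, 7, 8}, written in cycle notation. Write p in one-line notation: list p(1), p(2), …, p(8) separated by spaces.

2 8 5 1 4 7 3 6

Reading each image from the cycles: 1↦2, 2↦8, 3↦5, 4↦1, 5↦4, 6↦7, 7↦3, 8↦6.
Listing these in domain order gives 2 8 5 1 4 7 3 6.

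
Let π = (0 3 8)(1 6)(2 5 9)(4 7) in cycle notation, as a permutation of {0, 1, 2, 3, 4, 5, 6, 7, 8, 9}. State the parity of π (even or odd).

even

The cycle lengths are 3, 3, 2, 2.
A cycle of length ℓ contributes ℓ−1 transpositions, so π is a product of 2 + 2 + 1 + 1 = 6 transpositions — even.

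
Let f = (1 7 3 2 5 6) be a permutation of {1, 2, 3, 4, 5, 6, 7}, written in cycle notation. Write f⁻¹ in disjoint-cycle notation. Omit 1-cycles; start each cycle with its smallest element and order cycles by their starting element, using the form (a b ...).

(1 6 5 2 3 7)

Inverting a permutation written in cycle notation just reverses the order within every cycle.
After reversing and putting each cycle's least element first, f⁻¹ = (1 6 5 2 3 7).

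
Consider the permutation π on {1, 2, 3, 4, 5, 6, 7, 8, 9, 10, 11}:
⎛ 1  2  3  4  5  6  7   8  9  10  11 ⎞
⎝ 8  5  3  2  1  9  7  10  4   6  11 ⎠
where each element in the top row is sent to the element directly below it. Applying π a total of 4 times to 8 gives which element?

4

Tracing 8 → 10 → … returns to 8 after 8 steps, so 8 lies in an 8-cycle (1, 8, 10, 6, 9, 4, 2, 5).
Stepping 4 places around the cycle: 8 → 10 → 6 → 9 → 4.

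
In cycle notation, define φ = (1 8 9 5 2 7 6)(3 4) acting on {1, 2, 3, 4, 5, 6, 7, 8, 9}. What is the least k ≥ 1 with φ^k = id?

14

The disjoint cycles have lengths 7, 2.
The order of φ is the least common multiple of its cycle lengths: lcm(7, 2) = 14.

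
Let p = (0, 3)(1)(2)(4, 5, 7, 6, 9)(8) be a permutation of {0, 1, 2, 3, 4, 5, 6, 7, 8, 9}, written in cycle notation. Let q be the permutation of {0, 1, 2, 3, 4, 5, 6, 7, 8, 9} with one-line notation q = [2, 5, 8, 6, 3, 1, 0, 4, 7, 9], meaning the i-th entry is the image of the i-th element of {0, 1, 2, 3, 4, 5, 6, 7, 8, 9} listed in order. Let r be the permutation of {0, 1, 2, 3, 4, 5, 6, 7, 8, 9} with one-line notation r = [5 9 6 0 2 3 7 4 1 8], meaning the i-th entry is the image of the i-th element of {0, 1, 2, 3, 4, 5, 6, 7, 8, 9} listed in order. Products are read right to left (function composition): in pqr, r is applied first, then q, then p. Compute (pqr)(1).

4

(pqr)(1) = p(q(r(1))). r(1) = 9, then q(9) = 9, then p(9) = 4, so the result is 4.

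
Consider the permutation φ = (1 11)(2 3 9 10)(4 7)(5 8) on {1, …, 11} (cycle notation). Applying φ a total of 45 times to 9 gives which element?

9 lies in the 4-cycle (2 3 9 10).
Powers repeat with period 4 on this cycle, and 45 mod 4 = 1, so φ^45(9) = φ^1(9).
Stepping 1 place around the cycle: 9 → 10.

10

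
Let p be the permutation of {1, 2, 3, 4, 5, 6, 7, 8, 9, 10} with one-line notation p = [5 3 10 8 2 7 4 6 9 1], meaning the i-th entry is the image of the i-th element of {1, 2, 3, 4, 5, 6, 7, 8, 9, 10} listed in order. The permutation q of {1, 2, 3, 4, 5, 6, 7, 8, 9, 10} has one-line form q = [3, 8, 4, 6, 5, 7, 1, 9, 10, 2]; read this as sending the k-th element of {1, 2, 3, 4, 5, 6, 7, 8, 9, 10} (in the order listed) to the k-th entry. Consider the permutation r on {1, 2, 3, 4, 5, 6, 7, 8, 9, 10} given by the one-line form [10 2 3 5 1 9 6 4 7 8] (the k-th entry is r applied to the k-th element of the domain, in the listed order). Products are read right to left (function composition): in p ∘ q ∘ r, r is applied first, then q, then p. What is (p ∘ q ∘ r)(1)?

Chase 1: r(1) = 10; q(10) = 2; p(2) = 3. Hence (p ∘ q ∘ r)(1) = 3.

3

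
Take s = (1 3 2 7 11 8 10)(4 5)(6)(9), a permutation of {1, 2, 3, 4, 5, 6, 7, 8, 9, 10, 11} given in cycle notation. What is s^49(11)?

11

11 lies in the 7-cycle (1 3 2 7 11 8 10).
Powers repeat with period 7 on this cycle, and 49 mod 7 = 0, so s^49(11) = s^0(11).
So s^49(11) = 11.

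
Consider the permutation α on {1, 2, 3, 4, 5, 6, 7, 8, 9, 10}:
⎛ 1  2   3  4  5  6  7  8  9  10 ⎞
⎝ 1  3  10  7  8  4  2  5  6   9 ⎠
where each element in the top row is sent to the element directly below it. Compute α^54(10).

2

Tracing 10 → 9 → … returns to 10 after 7 steps, so 10 lies in a 7-cycle (2, 3, 10, 9, 6, 4, 7).
Powers repeat with period 7 on this cycle, and 54 mod 7 = 5, so α^54(10) = α^5(10).
Stepping 5 places around the cycle: 10 → 9 → 6 → 4 → 7 → 2.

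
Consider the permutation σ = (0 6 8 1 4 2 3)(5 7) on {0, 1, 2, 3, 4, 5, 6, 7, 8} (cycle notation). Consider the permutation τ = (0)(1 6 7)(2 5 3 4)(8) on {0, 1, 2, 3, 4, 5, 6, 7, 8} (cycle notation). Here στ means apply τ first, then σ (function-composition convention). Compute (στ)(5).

(στ)(5) = σ(τ(5)). τ(5) = 3, then σ(3) = 0. So (στ)(5) = 0.

0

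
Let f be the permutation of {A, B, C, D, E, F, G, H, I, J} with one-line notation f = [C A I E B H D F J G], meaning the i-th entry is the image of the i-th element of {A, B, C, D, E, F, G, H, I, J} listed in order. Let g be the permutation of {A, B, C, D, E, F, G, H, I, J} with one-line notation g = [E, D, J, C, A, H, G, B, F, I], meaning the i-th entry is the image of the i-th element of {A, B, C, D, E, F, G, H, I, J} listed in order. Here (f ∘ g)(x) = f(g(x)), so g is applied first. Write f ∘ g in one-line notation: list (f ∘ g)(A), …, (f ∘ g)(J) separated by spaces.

B E G I C F D A H J

(f ∘ g)(x) = f(g(x)). Computing each image: f(g(A)) = f(E) = B, f(g(B)) = f(D) = E, f(g(C)) = f(J) = G, f(g(D)) = f(C) = I, f(g(E)) = f(A) = C, f(g(F)) = f(H) = F, f(g(G)) = f(G) = D, f(g(H)) = f(B) = A, f(g(I)) = f(F) = H, f(g(J)) = f(I) = J.
Hence f ∘ g = [B E G I C F D A H J].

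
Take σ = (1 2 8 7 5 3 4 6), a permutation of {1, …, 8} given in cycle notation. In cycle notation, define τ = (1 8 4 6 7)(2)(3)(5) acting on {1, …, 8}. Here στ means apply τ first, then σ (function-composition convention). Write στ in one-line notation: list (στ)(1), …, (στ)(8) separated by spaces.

For each element, apply τ then σ: 1 → 8 → 7; 2 → 2 → 8; 3 → 3 → 4; 4 → 6 → 1; 5 → 5 → 3; 6 → 7 → 5; 7 → 1 → 2; 8 → 4 → 6.
So στ in one-line form is 7 8 4 1 3 5 2 6.

7 8 4 1 3 5 2 6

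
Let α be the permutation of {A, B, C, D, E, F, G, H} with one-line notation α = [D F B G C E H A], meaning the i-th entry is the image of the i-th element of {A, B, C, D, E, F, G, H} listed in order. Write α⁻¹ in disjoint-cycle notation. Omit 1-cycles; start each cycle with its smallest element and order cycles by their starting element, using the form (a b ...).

First write α in disjoint cycles: (A D G H)(B F E C).
Reversing each cycle (and rotating so the smallest element leads) gives α⁻¹ = (A H G D)(B C E F).

(A H G D)(B C E F)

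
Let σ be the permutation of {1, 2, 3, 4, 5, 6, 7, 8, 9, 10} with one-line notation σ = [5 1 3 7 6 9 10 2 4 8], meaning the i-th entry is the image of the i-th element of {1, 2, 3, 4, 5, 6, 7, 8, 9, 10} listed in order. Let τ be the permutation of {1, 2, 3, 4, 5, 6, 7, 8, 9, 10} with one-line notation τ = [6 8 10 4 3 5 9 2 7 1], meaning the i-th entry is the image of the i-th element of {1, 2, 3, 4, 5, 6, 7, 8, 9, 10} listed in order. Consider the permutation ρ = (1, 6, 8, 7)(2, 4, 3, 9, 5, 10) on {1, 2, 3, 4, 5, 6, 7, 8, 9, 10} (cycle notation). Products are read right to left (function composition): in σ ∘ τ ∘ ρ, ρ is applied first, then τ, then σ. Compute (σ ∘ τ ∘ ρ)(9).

Apply the permutations in order: ρ(9) = 5, then τ(5) = 3, then σ(3) = 3. So (σ ∘ τ ∘ ρ)(9) = 3.

3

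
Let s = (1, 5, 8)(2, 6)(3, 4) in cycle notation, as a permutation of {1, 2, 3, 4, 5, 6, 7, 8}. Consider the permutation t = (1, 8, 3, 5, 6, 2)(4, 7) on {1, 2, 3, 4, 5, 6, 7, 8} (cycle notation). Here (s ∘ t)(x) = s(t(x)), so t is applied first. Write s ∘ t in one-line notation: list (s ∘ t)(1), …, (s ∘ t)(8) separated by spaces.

1 5 8 7 2 6 3 4

Chase each element through t then s: 1 → 8 → 1; 2 → 1 → 5; 3 → 5 → 8; 4 → 7 → 7; 5 → 6 → 2; 6 → 2 → 6; 7 → 4 → 3; 8 → 3 → 4.
So s ∘ t in one-line form is 1 5 8 7 2 6 3 4.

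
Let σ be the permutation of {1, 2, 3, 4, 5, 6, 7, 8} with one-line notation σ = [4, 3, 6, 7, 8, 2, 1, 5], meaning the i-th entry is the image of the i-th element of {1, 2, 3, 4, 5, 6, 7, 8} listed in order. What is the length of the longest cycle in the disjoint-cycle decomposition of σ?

Decomposing into disjoint cycles gives (1, 4, 7)(2, 3, 6)(5, 8); the longest has length 3.

3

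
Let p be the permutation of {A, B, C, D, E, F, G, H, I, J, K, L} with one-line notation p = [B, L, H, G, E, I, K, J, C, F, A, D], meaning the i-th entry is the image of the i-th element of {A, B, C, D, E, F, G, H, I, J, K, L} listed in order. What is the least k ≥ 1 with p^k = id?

Writing p as disjoint cycles, the cycle lengths are 6, 5, 1.
The order is lcm(6, 5) = 30.

30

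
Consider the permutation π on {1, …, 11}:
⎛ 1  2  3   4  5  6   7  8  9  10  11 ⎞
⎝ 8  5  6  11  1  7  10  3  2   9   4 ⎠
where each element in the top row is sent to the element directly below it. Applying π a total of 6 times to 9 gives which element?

Tracing 9 → 2 → … returns to 9 after 9 steps, so 9 lies in a 9-cycle (1 8 3 6 7 10 9 2 5).
Stepping 6 places around the cycle: 9 → 2 → 5 → 1 → 8 → 3 → 6.

6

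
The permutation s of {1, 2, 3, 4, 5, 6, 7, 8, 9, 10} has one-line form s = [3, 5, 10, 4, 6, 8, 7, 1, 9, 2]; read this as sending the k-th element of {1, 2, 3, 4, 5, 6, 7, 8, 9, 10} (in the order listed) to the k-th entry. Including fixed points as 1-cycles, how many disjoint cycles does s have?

4

The cycle decomposition is (1, 3, 10, 2, 5, 6, 8)(4)(7)(9), which has 4 cycles (counting 1-cycles).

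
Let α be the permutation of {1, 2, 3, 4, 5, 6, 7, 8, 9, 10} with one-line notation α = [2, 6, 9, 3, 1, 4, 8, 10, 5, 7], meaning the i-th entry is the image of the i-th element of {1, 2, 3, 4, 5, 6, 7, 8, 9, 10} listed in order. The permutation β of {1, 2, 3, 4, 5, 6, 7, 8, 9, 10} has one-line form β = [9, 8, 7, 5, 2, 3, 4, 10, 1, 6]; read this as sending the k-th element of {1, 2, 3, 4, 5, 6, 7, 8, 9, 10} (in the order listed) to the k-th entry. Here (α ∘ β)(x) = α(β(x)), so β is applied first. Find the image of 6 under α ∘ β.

First apply β: β(6) = 3, then α(3) = 9. Thus (α ∘ β)(6) = 9.

9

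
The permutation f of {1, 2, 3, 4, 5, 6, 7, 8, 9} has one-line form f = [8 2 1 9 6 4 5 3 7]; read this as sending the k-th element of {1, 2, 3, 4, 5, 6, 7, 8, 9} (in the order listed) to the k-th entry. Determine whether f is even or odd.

In disjoint-cycle form the cycle lengths are 5, 3, 1.
A cycle of length ℓ contributes ℓ−1 transpositions, so f is a product of 4 + 2 = 6 transpositions — even.

even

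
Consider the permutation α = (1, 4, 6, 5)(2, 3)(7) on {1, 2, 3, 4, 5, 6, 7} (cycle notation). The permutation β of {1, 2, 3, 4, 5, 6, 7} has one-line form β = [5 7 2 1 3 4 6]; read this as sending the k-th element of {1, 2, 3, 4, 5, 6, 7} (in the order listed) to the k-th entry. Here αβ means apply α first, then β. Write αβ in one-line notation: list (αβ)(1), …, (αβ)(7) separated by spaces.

1 2 7 4 5 3 6

(αβ)(x) = β(α(x)). Computing each image: β(α(1)) = β(4) = 1, β(α(2)) = β(3) = 2, β(α(3)) = β(2) = 7, β(α(4)) = β(6) = 4, β(α(5)) = β(1) = 5, β(α(6)) = β(5) = 3, β(α(7)) = β(7) = 6.
Hence αβ = [1 2 7 4 5 3 6].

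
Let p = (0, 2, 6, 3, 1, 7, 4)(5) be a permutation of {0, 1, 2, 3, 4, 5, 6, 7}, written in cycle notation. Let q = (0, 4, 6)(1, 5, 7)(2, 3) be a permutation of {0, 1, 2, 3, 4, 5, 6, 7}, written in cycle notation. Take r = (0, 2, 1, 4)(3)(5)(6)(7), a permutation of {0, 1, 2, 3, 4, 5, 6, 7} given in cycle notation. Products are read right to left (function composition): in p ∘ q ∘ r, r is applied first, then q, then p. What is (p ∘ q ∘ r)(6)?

Chase 6: r(6) = 6; q(6) = 0; p(0) = 2. Hence (p ∘ q ∘ r)(6) = 2.

2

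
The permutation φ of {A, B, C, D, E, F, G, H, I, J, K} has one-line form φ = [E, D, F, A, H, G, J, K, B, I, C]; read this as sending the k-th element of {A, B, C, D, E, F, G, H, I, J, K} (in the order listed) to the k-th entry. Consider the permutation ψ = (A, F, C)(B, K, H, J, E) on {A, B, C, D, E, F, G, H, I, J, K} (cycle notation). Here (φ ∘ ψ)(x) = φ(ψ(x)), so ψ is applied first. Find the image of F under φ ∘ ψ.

F

First apply ψ: ψ(F) = C, then φ(C) = F. Thus (φ ∘ ψ)(F) = F.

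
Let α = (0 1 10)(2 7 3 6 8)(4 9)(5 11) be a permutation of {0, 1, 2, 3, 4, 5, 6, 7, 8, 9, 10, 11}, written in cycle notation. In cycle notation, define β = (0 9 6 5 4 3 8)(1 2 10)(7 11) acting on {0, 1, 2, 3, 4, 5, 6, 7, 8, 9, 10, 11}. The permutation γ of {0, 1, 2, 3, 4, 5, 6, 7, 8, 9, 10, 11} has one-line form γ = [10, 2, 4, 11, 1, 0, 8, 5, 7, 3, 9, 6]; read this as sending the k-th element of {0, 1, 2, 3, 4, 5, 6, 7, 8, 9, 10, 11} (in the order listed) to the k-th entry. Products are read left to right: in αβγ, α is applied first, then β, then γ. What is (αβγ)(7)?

Chase 7: α(7) = 3; β(3) = 8; γ(8) = 7. Hence (αβγ)(7) = 7.

7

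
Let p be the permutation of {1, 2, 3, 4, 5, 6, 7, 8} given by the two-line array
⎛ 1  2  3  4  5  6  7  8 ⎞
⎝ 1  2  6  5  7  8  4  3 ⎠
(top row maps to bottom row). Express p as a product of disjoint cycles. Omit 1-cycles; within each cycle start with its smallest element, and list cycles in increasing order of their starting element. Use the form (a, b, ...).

(3, 6, 8)(4, 5, 7)

From 3: 3 → 6 → 8 → 3, closing the cycle (3, 6, 8).
Continuing from each remaining unvisited element yields (3, 6, 8)(4, 5, 7).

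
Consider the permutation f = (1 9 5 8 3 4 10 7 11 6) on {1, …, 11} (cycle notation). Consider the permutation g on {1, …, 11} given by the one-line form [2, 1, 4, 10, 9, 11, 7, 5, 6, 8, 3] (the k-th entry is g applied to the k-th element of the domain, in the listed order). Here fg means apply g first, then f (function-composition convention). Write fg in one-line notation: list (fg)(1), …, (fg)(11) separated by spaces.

(fg)(x) = f(g(x)). Computing each image: f(g(1)) = f(2) = 2, f(g(2)) = f(1) = 9, f(g(3)) = f(4) = 10, f(g(4)) = f(10) = 7, f(g(5)) = f(9) = 5, f(g(6)) = f(11) = 6, f(g(7)) = f(7) = 11, f(g(8)) = f(5) = 8, f(g(9)) = f(6) = 1, f(g(10)) = f(8) = 3, f(g(11)) = f(3) = 4.
Hence fg = [2 9 10 7 5 6 11 8 1 3 4].

2 9 10 7 5 6 11 8 1 3 4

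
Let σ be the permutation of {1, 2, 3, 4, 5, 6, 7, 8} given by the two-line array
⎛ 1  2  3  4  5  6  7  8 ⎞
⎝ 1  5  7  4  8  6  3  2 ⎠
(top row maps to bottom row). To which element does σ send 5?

The entry below 5 in the array is 8, so σ(5) = 8.

8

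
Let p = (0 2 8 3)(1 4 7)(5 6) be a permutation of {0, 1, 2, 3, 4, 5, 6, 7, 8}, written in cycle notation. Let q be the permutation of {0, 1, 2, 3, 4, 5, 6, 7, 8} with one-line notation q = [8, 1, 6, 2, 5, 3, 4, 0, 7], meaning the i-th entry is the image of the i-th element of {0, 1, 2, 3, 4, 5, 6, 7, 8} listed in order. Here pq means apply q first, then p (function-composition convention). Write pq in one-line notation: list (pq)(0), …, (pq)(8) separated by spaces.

3 4 5 8 6 0 7 2 1

(pq)(x) = p(q(x)). Computing each image: p(q(0)) = p(8) = 3, p(q(1)) = p(1) = 4, p(q(2)) = p(6) = 5, p(q(3)) = p(2) = 8, p(q(4)) = p(5) = 6, p(q(5)) = p(3) = 0, p(q(6)) = p(4) = 7, p(q(7)) = p(0) = 2, p(q(8)) = p(7) = 1.
Hence pq = [3 4 5 8 6 0 7 2 1].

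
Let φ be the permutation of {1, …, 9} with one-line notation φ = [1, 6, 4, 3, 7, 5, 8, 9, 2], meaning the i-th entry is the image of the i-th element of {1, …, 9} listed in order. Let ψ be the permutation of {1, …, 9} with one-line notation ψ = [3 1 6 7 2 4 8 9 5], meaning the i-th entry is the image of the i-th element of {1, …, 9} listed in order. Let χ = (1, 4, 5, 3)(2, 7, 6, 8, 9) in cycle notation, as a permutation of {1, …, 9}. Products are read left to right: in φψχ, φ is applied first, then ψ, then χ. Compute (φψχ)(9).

Apply the permutations in order: φ(9) = 2, then ψ(2) = 1, then χ(1) = 4. So (φψχ)(9) = 4.

4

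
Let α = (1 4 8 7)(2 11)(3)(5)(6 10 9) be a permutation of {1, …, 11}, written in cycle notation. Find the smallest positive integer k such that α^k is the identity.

The disjoint cycles have lengths 4, 3, 2, 1, 1.
The order is lcm(4, 3, 2) = 12.

12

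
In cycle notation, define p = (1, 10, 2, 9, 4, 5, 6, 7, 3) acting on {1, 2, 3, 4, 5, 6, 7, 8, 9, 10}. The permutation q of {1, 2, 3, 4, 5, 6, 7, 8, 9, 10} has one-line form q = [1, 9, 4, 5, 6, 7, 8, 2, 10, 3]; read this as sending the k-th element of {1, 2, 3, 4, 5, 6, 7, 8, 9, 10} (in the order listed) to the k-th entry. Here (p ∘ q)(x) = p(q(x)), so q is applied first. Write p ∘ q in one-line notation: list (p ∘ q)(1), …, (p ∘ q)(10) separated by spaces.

(p ∘ q)(x) = p(q(x)). Computing each image: p(q(1)) = p(1) = 10, p(q(2)) = p(9) = 4, p(q(3)) = p(4) = 5, p(q(4)) = p(5) = 6, p(q(5)) = p(6) = 7, p(q(6)) = p(7) = 3, p(q(7)) = p(8) = 8, p(q(8)) = p(2) = 9, p(q(9)) = p(10) = 2, p(q(10)) = p(3) = 1.
Hence p ∘ q = [10 4 5 6 7 3 8 9 2 1].

10 4 5 6 7 3 8 9 2 1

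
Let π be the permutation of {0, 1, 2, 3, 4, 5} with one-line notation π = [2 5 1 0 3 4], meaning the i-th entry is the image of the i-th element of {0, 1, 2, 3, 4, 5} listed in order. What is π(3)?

0

3 is element number 4 of the domain, and entry number 4 of the one-line form is 0, so π(3) = 0.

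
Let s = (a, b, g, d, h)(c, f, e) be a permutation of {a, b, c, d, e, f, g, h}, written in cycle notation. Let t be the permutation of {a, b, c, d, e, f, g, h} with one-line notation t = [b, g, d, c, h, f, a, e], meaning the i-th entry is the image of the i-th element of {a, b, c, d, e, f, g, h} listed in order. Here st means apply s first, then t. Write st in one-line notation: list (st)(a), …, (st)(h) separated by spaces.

g a f e d h c b

(st)(x) = t(s(x)). Computing each image: t(s(a)) = t(b) = g, t(s(b)) = t(g) = a, t(s(c)) = t(f) = f, t(s(d)) = t(h) = e, t(s(e)) = t(c) = d, t(s(f)) = t(e) = h, t(s(g)) = t(d) = c, t(s(h)) = t(a) = b.
Hence st = [g a f e d h c b].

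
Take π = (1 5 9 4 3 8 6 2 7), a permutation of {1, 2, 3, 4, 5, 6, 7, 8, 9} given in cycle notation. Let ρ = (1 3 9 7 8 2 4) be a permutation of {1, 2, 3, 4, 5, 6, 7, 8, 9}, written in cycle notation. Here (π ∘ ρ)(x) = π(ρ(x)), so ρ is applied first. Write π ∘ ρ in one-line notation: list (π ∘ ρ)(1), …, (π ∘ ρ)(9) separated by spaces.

(π ∘ ρ)(x) = π(ρ(x)). Computing each image: π(ρ(1)) = π(3) = 8, π(ρ(2)) = π(4) = 3, π(ρ(3)) = π(9) = 4, π(ρ(4)) = π(1) = 5, π(ρ(5)) = π(5) = 9, π(ρ(6)) = π(6) = 2, π(ρ(7)) = π(8) = 6, π(ρ(8)) = π(2) = 7, π(ρ(9)) = π(7) = 1.
Hence π ∘ ρ = [8 3 4 5 9 2 6 7 1].

8 3 4 5 9 2 6 7 1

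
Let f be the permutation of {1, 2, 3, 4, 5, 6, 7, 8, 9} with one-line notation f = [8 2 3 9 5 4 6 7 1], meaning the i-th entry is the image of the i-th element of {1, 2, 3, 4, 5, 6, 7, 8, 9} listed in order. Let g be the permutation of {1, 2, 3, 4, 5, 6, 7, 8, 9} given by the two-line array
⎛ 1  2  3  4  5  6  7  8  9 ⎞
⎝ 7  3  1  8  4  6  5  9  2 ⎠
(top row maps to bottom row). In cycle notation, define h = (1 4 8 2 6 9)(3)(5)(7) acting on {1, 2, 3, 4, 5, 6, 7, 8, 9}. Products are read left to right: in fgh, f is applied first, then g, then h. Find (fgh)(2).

3

Chase 2: f(2) = 2; g(2) = 3; h(3) = 3. Hence (fgh)(2) = 3.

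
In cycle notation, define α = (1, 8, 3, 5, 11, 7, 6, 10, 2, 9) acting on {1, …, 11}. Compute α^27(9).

9 lies in the 10-cycle (1, 8, 3, 5, 11, 7, 6, 10, 2, 9).
On a 10-cycle, α^10 is the identity, so α^27 = α^7 there (27 ≡ 7 mod 10).
Stepping 7 places around the cycle: 9 → 1 → 8 → 3 → 5 → 11 → 7 → 6.

6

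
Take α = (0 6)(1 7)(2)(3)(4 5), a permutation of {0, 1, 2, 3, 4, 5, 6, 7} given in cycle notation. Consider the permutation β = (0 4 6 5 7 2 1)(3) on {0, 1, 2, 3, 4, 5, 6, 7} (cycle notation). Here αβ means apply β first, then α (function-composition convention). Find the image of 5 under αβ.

1

First apply β: β(5) = 7, then α(7) = 1. Thus (αβ)(5) = 1.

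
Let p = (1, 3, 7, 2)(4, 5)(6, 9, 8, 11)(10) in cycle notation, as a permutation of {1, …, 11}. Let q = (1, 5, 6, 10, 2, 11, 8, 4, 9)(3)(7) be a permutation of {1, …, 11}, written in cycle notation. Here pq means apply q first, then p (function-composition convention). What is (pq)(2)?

q(2) = 11, then p(11) = 6; composing gives (pq)(2) = 6.

6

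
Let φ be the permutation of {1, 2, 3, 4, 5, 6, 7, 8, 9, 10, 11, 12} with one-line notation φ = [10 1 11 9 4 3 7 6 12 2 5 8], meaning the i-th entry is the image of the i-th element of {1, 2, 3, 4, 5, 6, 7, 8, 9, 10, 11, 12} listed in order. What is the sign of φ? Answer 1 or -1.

In disjoint-cycle form the cycle lengths are 8, 3, 1.
A cycle of length ℓ contributes ℓ−1 transpositions, so φ is a product of 7 + 2 = 9 transpositions — odd.

-1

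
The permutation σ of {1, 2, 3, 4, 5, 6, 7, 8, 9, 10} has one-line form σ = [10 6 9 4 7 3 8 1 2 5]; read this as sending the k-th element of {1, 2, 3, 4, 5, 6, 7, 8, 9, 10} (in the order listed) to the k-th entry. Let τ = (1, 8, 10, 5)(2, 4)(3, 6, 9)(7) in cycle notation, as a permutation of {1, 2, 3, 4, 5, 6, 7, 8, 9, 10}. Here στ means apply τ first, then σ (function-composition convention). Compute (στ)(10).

7

First apply τ: τ(10) = 5, then σ(5) = 7. Thus (στ)(10) = 7.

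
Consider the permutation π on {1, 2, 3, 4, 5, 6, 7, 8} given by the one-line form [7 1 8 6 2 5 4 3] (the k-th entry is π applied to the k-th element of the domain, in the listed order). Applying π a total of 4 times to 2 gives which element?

6

Tracing 2 → 1 → … returns to 2 after 6 steps, so 2 lies in a 6-cycle (1, 7, 4, 6, 5, 2).
Advancing 4 steps from 2: 2 → 1 → 7 → 4 → 6.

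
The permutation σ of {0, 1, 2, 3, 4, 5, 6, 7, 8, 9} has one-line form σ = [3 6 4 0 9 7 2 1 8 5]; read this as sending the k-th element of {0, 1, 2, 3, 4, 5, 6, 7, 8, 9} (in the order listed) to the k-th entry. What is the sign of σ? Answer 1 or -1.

-1

In disjoint-cycle form the cycle lengths are 7, 2, 1.
A cycle of length ℓ contributes ℓ−1 transpositions, so σ is a product of 6 + 1 = 7 transpositions — odd.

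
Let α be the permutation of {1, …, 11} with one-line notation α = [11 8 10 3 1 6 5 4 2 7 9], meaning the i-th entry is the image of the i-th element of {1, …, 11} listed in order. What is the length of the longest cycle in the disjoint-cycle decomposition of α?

Decomposing into disjoint cycles gives (1, 11, 9, 2, 8, 4, 3, 10, 7, 5); the longest has length 10.

10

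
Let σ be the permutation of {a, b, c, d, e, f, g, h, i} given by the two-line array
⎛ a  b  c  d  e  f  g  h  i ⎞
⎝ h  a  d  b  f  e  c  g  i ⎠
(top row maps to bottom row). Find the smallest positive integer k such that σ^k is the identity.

Decomposing into disjoint cycles gives cycle lengths 6, 2, 1.
The order is lcm(6, 2) = 6.

6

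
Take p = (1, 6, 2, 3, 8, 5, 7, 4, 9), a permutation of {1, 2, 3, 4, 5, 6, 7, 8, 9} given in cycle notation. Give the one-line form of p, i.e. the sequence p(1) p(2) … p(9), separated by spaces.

6 3 8 9 7 2 4 5 1

Each element maps to the next entry in its cycle (wrapping to the front): 1↦6, 2↦3, 3↦8, 4↦9, 5↦7, 6↦2, 7↦4, 8↦5, 9↦1.
So the one-line form is 6 3 8 9 7 2 4 5 1.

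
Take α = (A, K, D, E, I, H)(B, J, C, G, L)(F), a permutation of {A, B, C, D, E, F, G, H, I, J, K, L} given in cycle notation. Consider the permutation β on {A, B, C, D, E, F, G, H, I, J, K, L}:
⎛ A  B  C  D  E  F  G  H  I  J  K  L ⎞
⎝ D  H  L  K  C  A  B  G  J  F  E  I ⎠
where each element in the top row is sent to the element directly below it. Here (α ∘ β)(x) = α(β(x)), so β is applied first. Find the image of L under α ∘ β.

H

First apply β: β(L) = I, then α(I) = H. Thus (α ∘ β)(L) = H.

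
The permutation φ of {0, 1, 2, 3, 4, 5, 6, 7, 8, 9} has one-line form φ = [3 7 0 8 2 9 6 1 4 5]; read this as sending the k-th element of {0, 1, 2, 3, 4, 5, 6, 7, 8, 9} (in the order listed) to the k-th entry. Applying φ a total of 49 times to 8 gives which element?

Tracing 8 → 4 → … returns to 8 after 5 steps, so 8 lies in a 5-cycle (0, 3, 8, 4, 2).
On a 5-cycle, φ^5 is the identity, so φ^49 = φ^4 there (49 ≡ 4 mod 5).
Stepping 4 places around the cycle: 8 → 4 → 2 → 0 → 3.

3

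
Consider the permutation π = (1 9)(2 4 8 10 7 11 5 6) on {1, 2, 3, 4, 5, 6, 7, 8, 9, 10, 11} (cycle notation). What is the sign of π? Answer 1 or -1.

1

The cycle lengths are 8, 2, 1.
A cycle is odd iff its length is even; π has 2 even-length cycles, so sgn(π) = (−1)^2 and π is even.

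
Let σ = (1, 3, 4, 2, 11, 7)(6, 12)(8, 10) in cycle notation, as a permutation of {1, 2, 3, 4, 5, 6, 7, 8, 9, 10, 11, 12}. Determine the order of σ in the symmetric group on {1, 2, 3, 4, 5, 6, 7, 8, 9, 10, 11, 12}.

The disjoint cycles have lengths 6, 2, 2, 1, 1.
The order of σ is the least common multiple of its cycle lengths: lcm(6, 2, 2) = 6.

6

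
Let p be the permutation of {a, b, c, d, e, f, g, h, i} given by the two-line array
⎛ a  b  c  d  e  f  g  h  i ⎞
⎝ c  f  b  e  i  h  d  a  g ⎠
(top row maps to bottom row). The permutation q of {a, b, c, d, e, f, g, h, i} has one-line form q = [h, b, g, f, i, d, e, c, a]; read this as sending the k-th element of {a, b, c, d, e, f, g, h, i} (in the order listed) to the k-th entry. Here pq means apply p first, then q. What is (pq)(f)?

p(f) = h, then q(h) = c; composing gives (pq)(f) = c.

c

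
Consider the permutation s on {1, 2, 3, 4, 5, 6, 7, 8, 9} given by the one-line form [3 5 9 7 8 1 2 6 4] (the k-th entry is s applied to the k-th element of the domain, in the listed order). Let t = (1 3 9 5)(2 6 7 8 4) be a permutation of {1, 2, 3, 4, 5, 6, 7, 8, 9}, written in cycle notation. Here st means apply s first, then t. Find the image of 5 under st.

(st)(5) = t(s(5)). s(5) = 8, then t(8) = 4. So (st)(5) = 4.

4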